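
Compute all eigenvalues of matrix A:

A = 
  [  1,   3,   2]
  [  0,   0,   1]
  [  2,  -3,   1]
λ = 3, (-1 + i√11)/2, (-1 - i√11)/2  (≈ 3, -0.5 + 1.658i, -0.5 - 1.658i)

Characteristic polynomial: det(λI - A) = λ³ - 2λ² - 9
Testing integer divisors of the constant term: p(3) = 0, so (λ - 3) is a factor:
p(λ) = (λ - 3)(λ² + λ + 3)
λ² + λ + 3 = 0  ⇒  λ = (-1 ± √((1)² - 4·(3)))/2 = (-1 ± √(-11))/2
  = (-1 + i√11)/2,  (-1 - i√11)/2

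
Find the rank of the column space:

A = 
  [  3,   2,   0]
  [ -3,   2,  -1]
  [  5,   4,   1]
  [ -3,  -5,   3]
dim(Col(A)) = 3

Row reduce:
R2 → R2 + (1)·R1
R3 → R3 - (5/3)·R1
R4 → R4 + (1)·R1
R3 → R3 - (1/6)·R2
R4 → R4 + (3/4)·R2
R4 → R4 - (27/14)·R3
REF = 
  [  3,   2,   0]
  [  0,   4,  -1]
  [  0,   0, 7/6]
  [  0,   0,   0]
Pivot columns: 1, 2, 3 → 3 pivots.
dim(Col(A)) = number of pivot columns = 3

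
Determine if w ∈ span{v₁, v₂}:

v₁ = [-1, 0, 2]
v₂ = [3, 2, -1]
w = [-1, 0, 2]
Yes

Form the augmented matrix and row-reduce:
[v₁|v₂|w] = 
  [ -1,   3,  -1]
  [  0,   2,   0]
  [  2,  -1,   2]
R3 → R3 + (2)·R1
R3 → R3 - (5/2)·R2
REF = 
  [ -1,   3,  -1]
  [  0,   2,   0]
  [  0,   0,   0]

No row of the form [0 0 | nonzero], so the system is consistent. Back-substitution gives c₁ = 1, c₂ = 0: w = (1)·v₁ + (0)·v₂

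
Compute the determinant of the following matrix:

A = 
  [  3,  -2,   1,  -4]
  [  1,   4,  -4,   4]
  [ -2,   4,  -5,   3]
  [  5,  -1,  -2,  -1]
-135

Cofactor expansion along row 1: det(A) = a₁₁M₁₁ - a₁₂M₁₂ + a₁₃M₁₃ - a₁₄M₁₄

M₁₁ = det[[4, -4, 4]; [4, -5, 3]; [-1, -2, -1]]
  = (4)·((-5)(-1) - (3)(-2)) - (-4)·((4)(-1) - (3)(-1)) + (4)·((4)(-2) - (-5)(-1))
  = (4)(11) - (-4)(-1) + (4)(-13)
  = -12
M₁₂ = det[[1, -4, 4]; [-2, -5, 3]; [5, -2, -1]]
  = (1)·((-5)(-1) - (3)(-2)) - (-4)·((-2)(-1) - (3)(5)) + (4)·((-2)(-2) - (-5)(5))
  = (1)(11) - (-4)(-13) + (4)(29)
  = 75
M₁₃ = det[[1, 4, 4]; [-2, 4, 3]; [5, -1, -1]]
  = (1)·((4)(-1) - (3)(-1)) - (4)·((-2)(-1) - (3)(5)) + (4)·((-2)(-1) - (4)(5))
  = (1)(-1) - (4)(-13) + (4)(-18)
  = -21
M₁₄ = det[[1, 4, -4]; [-2, 4, -5]; [5, -1, -2]]
  = (1)·((4)(-2) - (-5)(-1)) - (4)·((-2)(-2) - (-5)(5)) + (-4)·((-2)(-1) - (4)(5))
  = (1)(-13) - (4)(29) + (-4)(-18)
  = -57

det(A) = (3)(-12) - (-2)(75) + (1)(-21) - (-4)(-57) = -135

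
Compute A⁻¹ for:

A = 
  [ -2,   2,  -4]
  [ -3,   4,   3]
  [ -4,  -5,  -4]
det(A) = (-2)·((4)(-4) - (3)(-5)) - (2)·((-3)(-4) - (3)(-4)) + (-4)·((-3)(-5) - (4)(-4))
  = (-2)(-1) - (2)(24) + (-4)(31)
  = -170
det(A) = -170 ≠ 0, so A is invertible.

Cofactors Cᵢⱼ = (-1)ⁱ⁺ʲ·Mᵢⱼ:
C = 
  [ -1, -24,  31]
  [ 28,  -8, -18]
  [ 22,  18,  -2]

adj(A) = Cᵀ:
adj(A) = 
  [ -1,  28,  22]
  [-24,  -8,  18]
  [ 31, -18,  -2]

A⁻¹ = (-1/170) · adj(A):
A⁻¹ = 
  [  1/170,  -14/85,  -11/85]
  [  12/85,    4/85,   -9/85]
  [-31/170,    9/85,    1/85]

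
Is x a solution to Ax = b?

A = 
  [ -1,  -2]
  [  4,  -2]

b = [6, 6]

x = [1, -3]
No

Ax = [5, 10] ≠ b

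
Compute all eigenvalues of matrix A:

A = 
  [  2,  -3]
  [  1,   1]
λ = (3 + i√11)/2, (3 - i√11)/2  (≈ 1.5 + 1.658i, 1.5 - 1.658i)

tr(A) = 3, det(A) = 5
Characteristic polynomial: λ² - tr(A)λ + det(A) = λ² - 3λ + 5
λ² - 3λ + 5 = 0  ⇒  λ = (3 ± √((-3)² - 4·(5)))/2 = (3 ± √(-11))/2
  = (3 + i√11)/2,  (3 - i√11)/2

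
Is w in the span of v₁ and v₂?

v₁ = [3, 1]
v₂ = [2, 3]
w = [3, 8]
Yes

Form the augmented matrix and row-reduce:
[v₁|v₂|w] = 
  [  3,   2,   3]
  [  1,   3,   8]
R2 → R2 - (1/3)·R1
REF = 
  [  3,   2,   3]
  [  0, 7/3,   7]

No row of the form [0 0 | nonzero], so the system is consistent. Back-substitution gives c₁ = -1, c₂ = 3: w = (-1)·v₁ + (3)·v₂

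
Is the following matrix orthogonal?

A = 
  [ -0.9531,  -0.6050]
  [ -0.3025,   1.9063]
No

AᵀA = 
  [  0.9999,   0]
  [  0,   4]
≠ I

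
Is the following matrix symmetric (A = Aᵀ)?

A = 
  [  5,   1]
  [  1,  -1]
Yes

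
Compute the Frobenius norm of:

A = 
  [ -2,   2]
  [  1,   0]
||A||_F = 3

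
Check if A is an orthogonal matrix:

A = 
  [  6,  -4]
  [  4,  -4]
No

AᵀA = 
  [ 52, -40]
  [-40,  32]
≠ I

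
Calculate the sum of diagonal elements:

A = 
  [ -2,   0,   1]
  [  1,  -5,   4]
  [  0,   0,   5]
-2

tr(A) = -2 + -5 + 5 = -2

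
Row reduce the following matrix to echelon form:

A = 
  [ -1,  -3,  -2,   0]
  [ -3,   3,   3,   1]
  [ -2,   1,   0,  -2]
Row operations:
R2 → R2 - (3)·R1
R3 → R3 - (2)·R1
R3 → R3 - (7/12)·R2

Resulting echelon form:
REF = 
  [    -1,     -3,     -2,      0]
  [     0,     12,      9,      1]
  [     0,      0,   -5/4, -31/12]

Rank = 3 (number of non-zero pivot rows).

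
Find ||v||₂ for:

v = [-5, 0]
5

||v||₂ = √((-5)² + (0)²) = √25 = 5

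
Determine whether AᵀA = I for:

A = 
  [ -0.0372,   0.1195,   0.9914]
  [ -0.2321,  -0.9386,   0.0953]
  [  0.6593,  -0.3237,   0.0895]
No

AᵀA = 
  [  0.4899,   0,   0]
  [  0,   1,   0.0001]
  [  0,   0.0001,   1]
≠ I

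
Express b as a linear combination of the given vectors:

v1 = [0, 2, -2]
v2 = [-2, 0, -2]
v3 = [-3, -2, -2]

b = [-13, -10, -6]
c1 = -2, c2 = 2, c3 = 3

b = -2·v1 + 2·v2 + 3·v3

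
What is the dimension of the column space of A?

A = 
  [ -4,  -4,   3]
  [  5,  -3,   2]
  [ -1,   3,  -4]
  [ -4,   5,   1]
dim(Col(A)) = 3

Row reduce:
R2 → R2 + (5/4)·R1
R3 → R3 - (1/4)·R1
R4 → R4 - (1)·R1
R3 → R3 + (1/2)·R2
R4 → R4 + (9/8)·R2
R4 → R4 + (143/60)·R3
REF = 
  [   -4,    -4,     3]
  [    0,    -8,  23/4]
  [    0,     0, -15/8]
  [    0,     0,     0]
Pivot columns: 1, 2, 3 → 3 pivots.
dim(Col(A)) = number of pivot columns = 3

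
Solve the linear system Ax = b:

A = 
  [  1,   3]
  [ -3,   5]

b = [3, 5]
x = [0, 1]

Row reduce the augmented matrix [A|b]:
R2 → R2 + (3)·R1
REF = 
  [  1,   3,   3]
  [  0,  14,  14]

Back-substitution:
x₂ = 14 / 14 = 1
x₁ = (3 - (3)(1)) / 1 = 0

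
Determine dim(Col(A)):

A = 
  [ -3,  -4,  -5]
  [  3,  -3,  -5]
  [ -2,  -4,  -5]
dim(Col(A)) = 3

Row reduce:
R2 → R2 + (1)·R1
R3 → R3 - (2/3)·R1
R3 → R3 - (4/21)·R2
REF = 
  [  -3,   -4,   -5]
  [   0,   -7,  -10]
  [   0,    0, 5/21]
Pivot columns: 1, 2, 3 → 3 pivots.
dim(Col(A)) = number of pivot columns = 3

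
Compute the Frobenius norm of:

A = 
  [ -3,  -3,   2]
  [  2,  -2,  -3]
||A||_F = 6.245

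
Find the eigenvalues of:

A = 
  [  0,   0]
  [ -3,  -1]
λ = 0, -1

tr(A) = -1, det(A) = 0
Characteristic polynomial: λ² - tr(A)λ + det(A) = λ² + λ
λ² + λ = λ(λ + 1)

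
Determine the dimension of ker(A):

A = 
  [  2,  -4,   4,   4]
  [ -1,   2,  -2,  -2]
nullity(A) = 3

Row reduce:
R2 → R2 + (1/2)·R1
REF = 
  [  2,  -4,   4,   4]
  [  0,   0,   0,   0]
Pivot columns: 1 → 1 pivot.
rank(A) = 1, so nullity(A) = 4 - 1 = 3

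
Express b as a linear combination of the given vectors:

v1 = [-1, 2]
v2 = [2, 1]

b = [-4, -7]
c1 = -2, c2 = -3

b = -2·v1 + -3·v2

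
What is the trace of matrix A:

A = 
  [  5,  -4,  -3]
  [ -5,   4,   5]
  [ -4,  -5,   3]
12

tr(A) = 5 + 4 + 3 = 12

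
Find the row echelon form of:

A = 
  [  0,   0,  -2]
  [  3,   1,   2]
Row operations:
Swap R1 ↔ R2

Resulting echelon form:
REF = 
  [  3,   1,   2]
  [  0,   0,  -2]

Rank = 2 (number of non-zero pivot rows).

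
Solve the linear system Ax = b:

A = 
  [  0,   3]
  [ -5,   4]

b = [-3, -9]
Row reduce the augmented matrix [A|b]:
Swap R1 ↔ R2
REF = 
  [ -5,   4,  -9]
  [  0,   3,  -3]

Back-substitution:
x₂ = (-3) / 3 = -1
x₁ = (-9 - (4)(-1)) / (-5) = 1

x = [1, -1]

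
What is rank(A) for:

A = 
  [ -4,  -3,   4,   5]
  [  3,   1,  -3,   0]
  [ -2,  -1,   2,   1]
rank(A) = 2

Row reduce:
R2 → R2 + (3/4)·R1
R3 → R3 - (1/2)·R1
R3 → R3 + (2/5)·R2
REF = 
  [  -4,   -3,    4,    5]
  [   0, -5/4,    0, 15/4]
  [   0,    0,    0,    0]
Pivot columns: 1, 2 → 2 pivots.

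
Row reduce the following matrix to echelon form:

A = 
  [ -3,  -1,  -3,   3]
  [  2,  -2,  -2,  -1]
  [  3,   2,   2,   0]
Row operations:
R2 → R2 + (2/3)·R1
R3 → R3 + (1)·R1
R3 → R3 + (3/8)·R2

Resulting echelon form:
REF = 
  [  -3,   -1,   -3,    3]
  [   0, -8/3,   -4,    1]
  [   0,    0, -5/2, 27/8]

Rank = 3 (number of non-zero pivot rows).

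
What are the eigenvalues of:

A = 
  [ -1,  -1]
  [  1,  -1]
λ = -1 + i, -1 - i  (≈ -1 + 1i, -1 - 1i)

tr(A) = -2, det(A) = 2
Characteristic polynomial: λ² - tr(A)λ + det(A) = λ² + 2λ + 2
λ² + 2λ + 2 = 0  ⇒  λ = (-2 ± √((2)² - 4·(2)))/2 = (-2 ± √(-4))/2
  = -1 + i,  -1 - i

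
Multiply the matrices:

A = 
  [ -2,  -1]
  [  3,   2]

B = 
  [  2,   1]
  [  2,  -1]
AB = 
  [ -6,  -1]
  [ 10,   1]

A is 2×2 and B is 2×2, so AB is 2×2. Each entry is (row of A)·(column of B):
AB[1,1] = (-2)(2) + (-1)(2) = -6
AB[1,2] = (-2)(1) + (-1)(-1) = -1
AB[2,1] = (3)(2) + (2)(2) = 10
AB[2,2] = (3)(1) + (2)(-1) = 1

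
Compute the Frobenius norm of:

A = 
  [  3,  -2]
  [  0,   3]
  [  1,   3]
||A||_F = 5.657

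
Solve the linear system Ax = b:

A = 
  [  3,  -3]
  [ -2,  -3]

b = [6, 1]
Row reduce the augmented matrix [A|b]:
R2 → R2 + (2/3)·R1
REF = 
  [  3,  -3,   6]
  [  0,  -5,   5]

Back-substitution:
x₂ = 5 / (-5) = -1
x₁ = (6 - (-3)(-1)) / 3 = 1

x = [1, -1]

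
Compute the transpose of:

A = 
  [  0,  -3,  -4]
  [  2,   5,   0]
Aᵀ = 
  [  0,   2]
  [ -3,   5]
  [ -4,   0]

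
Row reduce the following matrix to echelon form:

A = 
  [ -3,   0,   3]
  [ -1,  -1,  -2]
Row operations:
R2 → R2 - (1/3)·R1

Resulting echelon form:
REF = 
  [ -3,   0,   3]
  [  0,  -1,  -3]

Rank = 2 (number of non-zero pivot rows).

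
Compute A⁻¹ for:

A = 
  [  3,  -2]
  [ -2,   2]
det(A) = (3)(2) - (-2)(-2) = 2
For a 2×2 matrix, A⁻¹ = (1/det(A)) · [[d, -b], [-c, a]]
    = (1/2) · [[2, 2], [2, 3]]

A⁻¹ = 
  [  1,   1]
  [  1, 3/2]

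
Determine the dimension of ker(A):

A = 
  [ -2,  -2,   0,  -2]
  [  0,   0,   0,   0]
nullity(A) = 3

Row reduce:
(no row operations needed)
REF = 
  [ -2,  -2,   0,  -2]
  [  0,   0,   0,   0]
Pivot columns: 1 → 1 pivot.
rank(A) = 1, so nullity(A) = 4 - 1 = 3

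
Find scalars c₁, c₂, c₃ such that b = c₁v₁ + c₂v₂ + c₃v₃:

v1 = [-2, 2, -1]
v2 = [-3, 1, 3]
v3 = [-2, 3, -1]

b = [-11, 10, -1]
c1 = 3, c2 = 1, c3 = 1

b = 3·v1 + 1·v2 + 1·v3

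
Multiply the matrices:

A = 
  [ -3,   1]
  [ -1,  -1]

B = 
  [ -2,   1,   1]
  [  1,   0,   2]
AB = 
  [  7,  -3,  -1]
  [  1,  -1,  -3]

A is 2×2 and B is 2×3, so AB is 2×3. Each entry is (row of A)·(column of B):
AB[1,1] = (-3)(-2) + (1)(1) = 7
AB[1,2] = (-3)(1) + (1)(0) = -3
AB[1,3] = (-3)(1) + (1)(2) = -1
AB[2,1] = (-1)(-2) + (-1)(1) = 1
AB[2,2] = (-1)(1) + (-1)(0) = -1
AB[2,3] = (-1)(1) + (-1)(2) = -3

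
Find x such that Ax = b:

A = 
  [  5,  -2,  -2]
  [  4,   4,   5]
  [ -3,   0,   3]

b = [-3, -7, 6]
Row reduce the augmented matrix [A|b]:
R2 → R2 - (4/5)·R1
R3 → R3 + (3/5)·R1
R3 → R3 + (3/14)·R2
REF = 
  [    5,    -2,    -2,    -3]
  [    0,  28/5,  33/5, -23/5]
  [    0,     0, 45/14, 45/14]

Back-substitution:
x₃ = (45/14) / (45/14) = 1
x₂ = (-23/5 - (33/5)(1)) / (28/5) = -2
x₁ = (-3 - (-2)(-2) - (-2)(1)) / 5 = -1

x = [-1, -2, 1]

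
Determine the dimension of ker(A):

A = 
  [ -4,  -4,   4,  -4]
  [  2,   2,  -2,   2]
nullity(A) = 3

Row reduce:
R2 → R2 + (1/2)·R1
REF = 
  [ -4,  -4,   4,  -4]
  [  0,   0,   0,   0]
Pivot columns: 1 → 1 pivot.
rank(A) = 1, so nullity(A) = 4 - 1 = 3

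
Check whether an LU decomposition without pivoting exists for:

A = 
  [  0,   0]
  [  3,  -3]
No.
A[1,1] = 0 but A[2,1] = 3 ≠ 0. Any LU with L unit lower triangular has (LU)[1,1] = U[1,1] and (LU)[2,1] = L[2,1]·U[1,1]; matching A forces U[1,1] = 0, which then forces (LU)[2,1] = 0 ≠ 3. A row swap (pivoting) is required.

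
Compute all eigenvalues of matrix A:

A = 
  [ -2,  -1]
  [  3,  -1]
λ = (-3 + i√11)/2, (-3 - i√11)/2  (≈ -1.5 + 1.658i, -1.5 - 1.658i)

tr(A) = -3, det(A) = 5
Characteristic polynomial: λ² - tr(A)λ + det(A) = λ² + 3λ + 5
λ² + 3λ + 5 = 0  ⇒  λ = (-3 ± √((3)² - 4·(5)))/2 = (-3 ± √(-11))/2
  = (-3 + i√11)/2,  (-3 - i√11)/2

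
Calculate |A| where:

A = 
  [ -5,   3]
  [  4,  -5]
13

For a 2×2 matrix, det = ad - bc = (-5)(-5) - (3)(4) = 13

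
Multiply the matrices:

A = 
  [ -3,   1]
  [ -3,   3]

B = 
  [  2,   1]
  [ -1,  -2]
A is 2×2 and B is 2×2, so AB is 2×2. Each entry is (row of A)·(column of B):
AB[1,1] = (-3)(2) + (1)(-1) = -7
AB[1,2] = (-3)(1) + (1)(-2) = -5
AB[2,1] = (-3)(2) + (3)(-1) = -9
AB[2,2] = (-3)(1) + (3)(-2) = -9

AB = 
  [ -7,  -5]
  [ -9,  -9]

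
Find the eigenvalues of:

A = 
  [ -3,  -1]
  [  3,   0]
tr(A) = -3, det(A) = 3
Characteristic polynomial: λ² - tr(A)λ + det(A) = λ² + 3λ + 3
λ² + 3λ + 3 = 0  ⇒  λ = (-3 ± √((3)² - 4·(3)))/2 = (-3 ± √(-3))/2
  = (-3 + i√3)/2,  (-3 - i√3)/2

λ = (-3 + i√3)/2, (-3 - i√3)/2  (≈ -1.5 + 0.866i, -1.5 - 0.866i)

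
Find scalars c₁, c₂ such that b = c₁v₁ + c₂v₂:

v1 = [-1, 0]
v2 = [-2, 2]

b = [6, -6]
c1 = 0, c2 = -3

b = 0·v1 + -3·v2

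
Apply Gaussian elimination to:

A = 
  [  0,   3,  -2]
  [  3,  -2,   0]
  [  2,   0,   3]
Row operations:
Swap R1 ↔ R2
R3 → R3 - (2/3)·R1
R3 → R3 - (4/9)·R2

Resulting echelon form:
REF = 
  [   3,   -2,    0]
  [   0,    3,   -2]
  [   0,    0, 35/9]

Rank = 3 (number of non-zero pivot rows).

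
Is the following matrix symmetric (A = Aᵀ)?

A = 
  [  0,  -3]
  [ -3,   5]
Yes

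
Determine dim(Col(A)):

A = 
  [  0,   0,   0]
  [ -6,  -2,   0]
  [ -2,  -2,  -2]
dim(Col(A)) = 2

Row reduce:
Swap R1 ↔ R2
R3 → R3 - (1/3)·R1
Swap R2 ↔ R3
REF = 
  [  -6,   -2,    0]
  [   0, -4/3,   -2]
  [   0,    0,    0]
Pivot columns: 1, 2 → 2 pivots.
dim(Col(A)) = number of pivot columns = 2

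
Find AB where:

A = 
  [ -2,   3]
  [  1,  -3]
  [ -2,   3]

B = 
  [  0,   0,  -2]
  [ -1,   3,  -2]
A is 3×2 and B is 2×3, so AB is 3×3. Each entry is (row of A)·(column of B):
AB[1,1] = (-2)(0) + (3)(-1) = -3
AB[1,2] = (-2)(0) + (3)(3) = 9
AB[1,3] = (-2)(-2) + (3)(-2) = -2
AB[2,1] = (1)(0) + (-3)(-1) = 3
AB[2,2] = (1)(0) + (-3)(3) = -9
AB[2,3] = (1)(-2) + (-3)(-2) = 4
AB[3,1] = (-2)(0) + (3)(-1) = -3
AB[3,2] = (-2)(0) + (3)(3) = 9
AB[3,3] = (-2)(-2) + (3)(-2) = -2

AB = 
  [ -3,   9,  -2]
  [  3,  -9,   4]
  [ -3,   9,  -2]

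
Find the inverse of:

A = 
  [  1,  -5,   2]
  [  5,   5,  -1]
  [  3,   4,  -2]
det(A) = (1)·((5)(-2) - (-1)(4)) - (-5)·((5)(-2) - (-1)(3)) + (2)·((5)(4) - (5)(3))
  = (1)(-6) - (-5)(-7) + (2)(5)
  = -31
det(A) = -31 ≠ 0, so A is invertible.

Cofactors Cᵢⱼ = (-1)ⁱ⁺ʲ·Mᵢⱼ:
C = 
  [ -6,   7,   5]
  [ -2,  -8, -19]
  [ -5,  11,  30]

adj(A) = Cᵀ:
adj(A) = 
  [ -6,  -2,  -5]
  [  7,  -8,  11]
  [  5, -19,  30]

A⁻¹ = (-1/31) · adj(A):
A⁻¹ = 
  [  6/31,   2/31,   5/31]
  [ -7/31,   8/31, -11/31]
  [ -5/31,  19/31, -30/31]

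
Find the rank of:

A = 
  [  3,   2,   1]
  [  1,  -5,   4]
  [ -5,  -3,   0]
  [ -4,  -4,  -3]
rank(A) = 3

Row reduce:
R2 → R2 - (1/3)·R1
R3 → R3 + (5/3)·R1
R4 → R4 + (4/3)·R1
R3 → R3 + (1/17)·R2
R4 → R4 - (4/17)·R2
R4 → R4 + (43/32)·R3
REF = 
  [    3,     2,     1]
  [    0, -17/3,  11/3]
  [    0,     0, 32/17]
  [    0,     0,     0]
Pivot columns: 1, 2, 3 → 3 pivots.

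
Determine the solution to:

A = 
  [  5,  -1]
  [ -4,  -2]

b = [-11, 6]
x = [-2, 1]

Row reduce the augmented matrix [A|b]:
R2 → R2 + (4/5)·R1
REF = 
  [    5,    -1,   -11]
  [    0, -14/5, -14/5]

Back-substitution:
x₂ = (-14/5) / (-14/5) = 1
x₁ = (-11 - (-1)(1)) / 5 = -2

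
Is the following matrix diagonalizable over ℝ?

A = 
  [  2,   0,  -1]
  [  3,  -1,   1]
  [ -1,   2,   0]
No

Characteristic polynomial: det(λI - A) = λ³ - λ² - 5λ + 9
By the rational root theorem any rational root is an integer dividing 9; none of those is a root, so p(λ) has no rational roots and hence (being an irreducible cubic) no repeated roots.
Discriminant of the cubic: Δ = -816
Δ < 0 ⇒ one real eigenvalue and a complex-conjugate pair: λ ≈ -2.48, 1.74 + 0.7759i, 1.74 - 0.7759i
Has complex eigenvalues (not diagonalizable over ℝ).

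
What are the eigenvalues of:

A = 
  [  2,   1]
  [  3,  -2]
λ = √7, -√7  (≈ 2.646, -2.646)

tr(A) = 0, det(A) = -7
Characteristic polynomial: λ² - tr(A)λ + det(A) = λ² - 7
λ² - 7 = 0  ⇒  λ = (0 ± √((0)² - 4·(-7)))/2 = (0 ± √(28))/2
  = √7,  -√7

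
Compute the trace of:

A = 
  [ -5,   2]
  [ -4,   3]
-2

tr(A) = -5 + 3 = -2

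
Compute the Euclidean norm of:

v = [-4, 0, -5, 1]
6.481

||v||₂ = √((-4)² + (0)² + (-5)² + (1)²) = √42 = 6.481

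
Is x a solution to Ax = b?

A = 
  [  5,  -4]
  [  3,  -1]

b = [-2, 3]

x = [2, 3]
Yes

Ax = [-2, 3] = b ✓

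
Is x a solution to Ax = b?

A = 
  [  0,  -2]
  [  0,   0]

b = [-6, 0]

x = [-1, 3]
Yes

Ax = [-6, 0] = b ✓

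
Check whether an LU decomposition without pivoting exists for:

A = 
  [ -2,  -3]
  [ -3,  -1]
Yes.
A[1,1] = -2 ≠ 0, so Gaussian elimination proceeds without a row swap: multiplier ℓ₂₁ = (-3)/(-2) = 3/2, and U[2,2] = -1 - (3/2)(-3) = 7/2.
L = 
  [  1,   0]
  [3/2,   1]
U = 
  [ -2,  -3]
  [  0, 7/2]
Check row 2 of LU: [(3/2)(-2), (3/2)(-3) + (7/2)] = [-3, -1] = row 2 of A ✓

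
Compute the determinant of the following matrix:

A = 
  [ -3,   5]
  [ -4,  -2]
26

For a 2×2 matrix, det = ad - bc = (-3)(-2) - (5)(-4) = 26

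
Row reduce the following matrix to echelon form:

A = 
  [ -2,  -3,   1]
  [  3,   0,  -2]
Row operations:
R2 → R2 + (3/2)·R1

Resulting echelon form:
REF = 
  [  -2,   -3,    1]
  [   0, -9/2, -1/2]

Rank = 2 (number of non-zero pivot rows).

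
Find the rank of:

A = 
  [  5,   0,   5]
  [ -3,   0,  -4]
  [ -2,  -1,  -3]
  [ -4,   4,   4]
Row reduce:
R2 → R2 + (3/5)·R1
R3 → R3 + (2/5)·R1
R4 → R4 + (4/5)·R1
Swap R2 ↔ R3
R4 → R4 + (4)·R2
R4 → R4 + (4)·R3
REF = 
  [  5,   0,   5]
  [  0,  -1,  -1]
  [  0,   0,  -1]
  [  0,   0,   0]
Pivot columns: 1, 2, 3 → 3 pivots.

rank(A) = 3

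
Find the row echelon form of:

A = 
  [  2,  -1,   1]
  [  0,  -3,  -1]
Row operations:
No row operations needed (already in echelon form).

Resulting echelon form:
REF = 
  [  2,  -1,   1]
  [  0,  -3,  -1]

Rank = 2 (number of non-zero pivot rows).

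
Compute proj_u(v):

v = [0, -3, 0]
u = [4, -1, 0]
v·u = (0)(4) + (-3)(-1) + (0)(0) = 3
u·u = (4)² + (-1)² + (0)² = 17
proj_u(v) = (v·u / u·u) × u = (3/17) × u

proj_u(v) = [12/17, -3/17, 0]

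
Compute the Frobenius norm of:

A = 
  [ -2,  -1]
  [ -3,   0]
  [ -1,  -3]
||A||_F = 4.899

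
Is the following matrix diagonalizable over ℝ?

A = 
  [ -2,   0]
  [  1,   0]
Yes

tr(A) = -2, det(A) = 0
Characteristic polynomial: λ² - tr(A)λ + det(A) = λ² + 2λ
λ² + 2λ = λ(λ + 2)
Eigenvalues: 0, -2
λ=-2: alg. mult. = 1, geom. mult. = 2 - rank(A - (-2)I) = 2 - 1 = 1
λ=0: alg. mult. = 1, geom. mult. = 2 - rank(A - (0)I) = 2 - 1 = 1
Sum of geometric multiplicities equals n, so A has n independent eigenvectors.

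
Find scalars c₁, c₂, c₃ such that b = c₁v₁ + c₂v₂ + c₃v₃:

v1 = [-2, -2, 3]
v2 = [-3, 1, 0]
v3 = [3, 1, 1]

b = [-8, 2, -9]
c1 = -2, c2 = 1, c3 = -3

b = -2·v1 + 1·v2 + -3·v3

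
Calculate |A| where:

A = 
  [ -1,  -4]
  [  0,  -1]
1

For a 2×2 matrix, det = ad - bc = (-1)(-1) - (-4)(0) = 1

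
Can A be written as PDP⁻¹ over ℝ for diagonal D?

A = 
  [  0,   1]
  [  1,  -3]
Yes

tr(A) = -3, det(A) = -1
Characteristic polynomial: λ² - tr(A)λ + det(A) = λ² + 3λ - 1
λ² + 3λ - 1 = 0  ⇒  λ = (-3 ± √((3)² - 4·(-1)))/2 = (-3 ± √(13))/2
  = (-3 + √13)/2,  (-3 - √13)/2
Eigenvalues: (-3 + √13)/2, (-3 - √13)/2  (≈ 0.3028, -3.303)
The two irrational eigenvalues are distinct (simple), so each has alg. mult. = geom. mult. = 1.
Sum of geometric multiplicities equals n, so A has n independent eigenvectors.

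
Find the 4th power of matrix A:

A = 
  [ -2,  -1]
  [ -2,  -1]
A^4 = 
  [ 54,  27]
  [ 54,  27]

A² = A·A:
A²[1,1] = (-2)(-2) + (-1)(-2) = 6
A²[1,2] = (-2)(-1) + (-1)(-1) = 3
A²[2,1] = (-2)(-2) + (-1)(-2) = 6
A²[2,2] = (-2)(-1) + (-1)(-1) = 3
A² = 
  [  6,   3]
  [  6,   3]

A^3 = A^2·A:
A^3[1,1] = (6)(-2) + (3)(-2) = -18
A^3[1,2] = (6)(-1) + (3)(-1) = -9
A^3[2,1] = (6)(-2) + (3)(-2) = -18
A^3[2,2] = (6)(-1) + (3)(-1) = -9
A^3 = 
  [-18,  -9]
  [-18,  -9]

A^4 = A^3·A:
A^4[1,1] = (-18)(-2) + (-9)(-2) = 54
A^4[1,2] = (-18)(-1) + (-9)(-1) = 27
A^4[2,1] = (-18)(-2) + (-9)(-2) = 54
A^4[2,2] = (-18)(-1) + (-9)(-1) = 27
A^4 = 
  [ 54,  27]
  [ 54,  27]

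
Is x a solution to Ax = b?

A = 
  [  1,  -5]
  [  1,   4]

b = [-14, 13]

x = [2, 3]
No

Ax = [-13, 14] ≠ b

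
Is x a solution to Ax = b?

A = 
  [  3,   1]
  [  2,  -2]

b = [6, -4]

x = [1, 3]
Yes

Ax = [6, -4] = b ✓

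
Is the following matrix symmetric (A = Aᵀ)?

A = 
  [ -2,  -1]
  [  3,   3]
No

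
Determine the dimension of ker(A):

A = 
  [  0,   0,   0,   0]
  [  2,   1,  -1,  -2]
nullity(A) = 3

Row reduce:
Swap R1 ↔ R2
REF = 
  [  2,   1,  -1,  -2]
  [  0,   0,   0,   0]
Pivot columns: 1 → 1 pivot.
rank(A) = 1, so nullity(A) = 4 - 1 = 3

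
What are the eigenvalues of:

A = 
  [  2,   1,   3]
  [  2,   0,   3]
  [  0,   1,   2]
Characteristic polynomial: det(λI - A) = λ³ - 4λ² - λ + 4
Testing integer divisors of the constant term: p(-1) = 0, so (λ + 1) is a factor:
p(λ) = (λ + 1)(λ² - 5λ + 4)
λ² - 5λ + 4 = (λ - 1)(λ - 4)

λ = -1, 4, 1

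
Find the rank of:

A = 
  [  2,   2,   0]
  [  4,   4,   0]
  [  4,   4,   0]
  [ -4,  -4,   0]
rank(A) = 1

Row reduce:
R2 → R2 - (2)·R1
R3 → R3 - (2)·R1
R4 → R4 + (2)·R1
REF = 
  [  2,   2,   0]
  [  0,   0,   0]
  [  0,   0,   0]
  [  0,   0,   0]
Pivot columns: 1 → 1 pivot.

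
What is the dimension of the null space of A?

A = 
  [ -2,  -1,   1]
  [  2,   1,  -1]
nullity(A) = 2

Row reduce:
R2 → R2 + (1)·R1
REF = 
  [ -2,  -1,   1]
  [  0,   0,   0]
Pivot columns: 1 → 1 pivot.
rank(A) = 1, so nullity(A) = 3 - 1 = 2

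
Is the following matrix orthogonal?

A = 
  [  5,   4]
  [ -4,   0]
No

AᵀA = 
  [ 41,  20]
  [ 20,  16]
≠ I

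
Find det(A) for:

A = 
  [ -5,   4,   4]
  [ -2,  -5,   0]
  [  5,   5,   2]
126

Cofactor expansion along row 1:
det(A) = (-5)·((-5)(2) - (0)(5)) - (4)·((-2)(2) - (0)(5)) + (4)·((-2)(5) - (-5)(5))
  = (-5)(-10) - (4)(-4) + (4)(15)
  = 126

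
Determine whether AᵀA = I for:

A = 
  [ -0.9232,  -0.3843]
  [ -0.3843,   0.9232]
Yes

AᵀA = 
  [  1,   0]
  [  0,   1]
≈ I (equal to I up to the 4-dp rounding of the entries)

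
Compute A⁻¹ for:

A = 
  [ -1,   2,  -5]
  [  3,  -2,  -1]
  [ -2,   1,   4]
det(A) = (-1)·((-2)(4) - (-1)(1)) - (2)·((3)(4) - (-1)(-2)) + (-5)·((3)(1) - (-2)(-2))
  = (-1)(-7) - (2)(10) + (-5)(-1)
  = -8
det(A) = -8 ≠ 0, so A is invertible.

Cofactors Cᵢⱼ = (-1)ⁱ⁺ʲ·Mᵢⱼ:
C = 
  [ -7, -10,  -1]
  [-13, -14,  -3]
  [-12, -16,  -4]

adj(A) = Cᵀ:
adj(A) = 
  [ -7, -13, -12]
  [-10, -14, -16]
  [ -1,  -3,  -4]

A⁻¹ = (-1/8) · adj(A):
A⁻¹ = 
  [ 7/8, 13/8,  3/2]
  [ 5/4,  7/4,    2]
  [ 1/8,  3/8,  1/2]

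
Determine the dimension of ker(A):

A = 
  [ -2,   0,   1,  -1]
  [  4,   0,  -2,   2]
nullity(A) = 3

Row reduce:
R2 → R2 + (2)·R1
REF = 
  [ -2,   0,   1,  -1]
  [  0,   0,   0,   0]
Pivot columns: 1 → 1 pivot.
rank(A) = 1, so nullity(A) = 4 - 1 = 3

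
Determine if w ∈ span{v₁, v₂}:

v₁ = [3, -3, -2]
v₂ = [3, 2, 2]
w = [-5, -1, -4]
No

Form the augmented matrix and row-reduce:
[v₁|v₂|w] = 
  [  3,   3,  -5]
  [ -3,   2,  -1]
  [ -2,   2,  -4]
R2 → R2 + (1)·R1
R3 → R3 + (2/3)·R1
R3 → R3 - (4/5)·R2
REF = 
  [     3,      3,     -5]
  [     0,      5,     -6]
  [     0,      0, -38/15]

Row 3 reads [0 0 | -38/15], i.e. 0 = -38/15, so the system is inconsistent and w ∉ span{v₁, v₂}.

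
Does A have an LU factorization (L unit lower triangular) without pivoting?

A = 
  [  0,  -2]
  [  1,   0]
No.
A[1,1] = 0 but A[2,1] = 1 ≠ 0. Any LU with L unit lower triangular has (LU)[1,1] = U[1,1] and (LU)[2,1] = L[2,1]·U[1,1]; matching A forces U[1,1] = 0, which then forces (LU)[2,1] = 0 ≠ 1. A row swap (pivoting) is required.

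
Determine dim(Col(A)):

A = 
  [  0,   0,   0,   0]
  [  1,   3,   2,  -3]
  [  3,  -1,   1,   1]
dim(Col(A)) = 2

Row reduce:
Swap R1 ↔ R2
R3 → R3 - (3)·R1
Swap R2 ↔ R3
REF = 
  [  1,   3,   2,  -3]
  [  0, -10,  -5,  10]
  [  0,   0,   0,   0]
Pivot columns: 1, 2 → 2 pivots.
dim(Col(A)) = number of pivot columns = 2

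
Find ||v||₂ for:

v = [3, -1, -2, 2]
4.243

||v||₂ = √((3)² + (-1)² + (-2)² + (2)²) = √18 = 4.243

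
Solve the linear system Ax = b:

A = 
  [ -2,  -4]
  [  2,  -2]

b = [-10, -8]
x = [-1, 3]

Row reduce the augmented matrix [A|b]:
R2 → R2 + (1)·R1
REF = 
  [ -2,  -4, -10]
  [  0,  -6, -18]

Back-substitution:
x₂ = (-18) / (-6) = 3
x₁ = (-10 - (-4)(3)) / (-2) = -1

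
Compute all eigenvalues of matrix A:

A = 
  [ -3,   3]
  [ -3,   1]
λ = -1 + i√5, -1 - i√5  (≈ -1 + 2.236i, -1 - 2.236i)

tr(A) = -2, det(A) = 6
Characteristic polynomial: λ² - tr(A)λ + det(A) = λ² + 2λ + 6
λ² + 2λ + 6 = 0  ⇒  λ = (-2 ± √((2)² - 4·(6)))/2 = (-2 ± √(-20))/2
  = -1 + i√5,  -1 - i√5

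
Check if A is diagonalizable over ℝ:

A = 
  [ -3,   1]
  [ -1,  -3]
No

tr(A) = -6, det(A) = 10
Characteristic polynomial: λ² - tr(A)λ + det(A) = λ² + 6λ + 10
λ² + 6λ + 10 = 0  ⇒  λ = (-6 ± √((6)² - 4·(10)))/2 = (-6 ± √(-4))/2
  = -3 + i,  -3 - i
Eigenvalues: -3 + i, -3 - i  (≈ -3 + 1i, -3 - 1i)
Has complex eigenvalues (not diagonalizable over ℝ).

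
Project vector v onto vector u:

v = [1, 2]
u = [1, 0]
v·u = (1)(1) + (2)(0) = 1
u·u = (1)² + (0)² = 1
proj_u(v) = (v·u / u·u) × u = (1/1) × u = (1) × u

proj_u(v) = [1, 0]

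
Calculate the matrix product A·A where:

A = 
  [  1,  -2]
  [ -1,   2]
A² = A·A:
A²[1,1] = (1)(1) + (-2)(-1) = 3
A²[1,2] = (1)(-2) + (-2)(2) = -6
A²[2,1] = (-1)(1) + (2)(-1) = -3
A²[2,2] = (-1)(-2) + (2)(2) = 6
A² = 
  [  3,  -6]
  [ -3,   6]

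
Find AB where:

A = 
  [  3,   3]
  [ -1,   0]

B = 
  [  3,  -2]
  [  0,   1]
AB = 
  [  9,  -3]
  [ -3,   2]

A is 2×2 and B is 2×2, so AB is 2×2. Each entry is (row of A)·(column of B):
AB[1,1] = (3)(3) + (3)(0) = 9
AB[1,2] = (3)(-2) + (3)(1) = -3
AB[2,1] = (-1)(3) + (0)(0) = -3
AB[2,2] = (-1)(-2) + (0)(1) = 2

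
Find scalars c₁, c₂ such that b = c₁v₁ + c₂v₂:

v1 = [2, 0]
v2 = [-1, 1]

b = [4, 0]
c1 = 2, c2 = 0

b = 2·v1 + 0·v2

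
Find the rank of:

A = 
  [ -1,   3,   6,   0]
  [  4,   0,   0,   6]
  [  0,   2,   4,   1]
rank(A) = 2

Row reduce:
R2 → R2 + (4)·R1
R3 → R3 - (1/6)·R2
REF = 
  [ -1,   3,   6,   0]
  [  0,  12,  24,   6]
  [  0,   0,   0,   0]
Pivot columns: 1, 2 → 2 pivots.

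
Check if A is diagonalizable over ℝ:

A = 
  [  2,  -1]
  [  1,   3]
No

tr(A) = 5, det(A) = 7
Characteristic polynomial: λ² - tr(A)λ + det(A) = λ² - 5λ + 7
λ² - 5λ + 7 = 0  ⇒  λ = (5 ± √((-5)² - 4·(7)))/2 = (5 ± √(-3))/2
  = (5 + i√3)/2,  (5 - i√3)/2
Eigenvalues: (5 + i√3)/2, (5 - i√3)/2  (≈ 2.5 + 0.866i, 2.5 - 0.866i)
Has complex eigenvalues (not diagonalizable over ℝ).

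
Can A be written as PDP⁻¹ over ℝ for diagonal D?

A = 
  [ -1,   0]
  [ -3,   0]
Yes

tr(A) = -1, det(A) = 0
Characteristic polynomial: λ² - tr(A)λ + det(A) = λ² + λ
λ² + λ = λ(λ + 1)
Eigenvalues: 0, -1
λ=-1: alg. mult. = 1, geom. mult. = 2 - rank(A - (-1)I) = 2 - 1 = 1
λ=0: alg. mult. = 1, geom. mult. = 2 - rank(A - (0)I) = 2 - 1 = 1
Sum of geometric multiplicities equals n, so A has n independent eigenvectors.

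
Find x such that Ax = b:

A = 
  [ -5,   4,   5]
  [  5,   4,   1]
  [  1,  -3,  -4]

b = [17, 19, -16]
Row reduce the augmented matrix [A|b]:
R2 → R2 + (1)·R1
R3 → R3 + (1/5)·R1
R3 → R3 + (11/40)·R2
REF = 
  [    -5,      4,      5,     17]
  [     0,      8,      6,     36]
  [     0,      0, -27/20, -27/10]

Back-substitution:
x₃ = (-27/10) / (-27/20) = 2
x₂ = (36 - (6)(2)) / 8 = 3
x₁ = (17 - (4)(3) - (5)(2)) / (-5) = 1

x = [1, 3, 2]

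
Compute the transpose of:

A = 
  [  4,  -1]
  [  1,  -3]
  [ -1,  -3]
Aᵀ = 
  [  4,   1,  -1]
  [ -1,  -3,  -3]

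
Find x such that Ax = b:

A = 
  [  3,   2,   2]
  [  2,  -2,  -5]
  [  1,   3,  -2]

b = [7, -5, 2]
x = [1, 1, 1]

Row reduce the augmented matrix [A|b]:
R2 → R2 - (2/3)·R1
R3 → R3 - (1/3)·R1
R3 → R3 + (7/10)·R2
REF = 
  [     3,      2,      2,      7]
  [     0,  -10/3,  -19/3,  -29/3]
  [     0,      0, -71/10, -71/10]

Back-substitution:
x₃ = (-71/10) / (-71/10) = 1
x₂ = (-29/3 - (-19/3)(1)) / (-10/3) = 1
x₁ = (7 - (2)(1) - (2)(1)) / 3 = 1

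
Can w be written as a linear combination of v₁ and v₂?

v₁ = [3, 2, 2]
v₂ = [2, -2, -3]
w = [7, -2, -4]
Yes

Form the augmented matrix and row-reduce:
[v₁|v₂|w] = 
  [  3,   2,   7]
  [  2,  -2,  -2]
  [  2,  -3,  -4]
R2 → R2 - (2/3)·R1
R3 → R3 - (2/3)·R1
R3 → R3 - (13/10)·R2
REF = 
  [    3,     2,     7]
  [    0, -10/3, -20/3]
  [    0,     0,     0]

No row of the form [0 0 | nonzero], so the system is consistent. Back-substitution gives c₁ = 1, c₂ = 2: w = (1)·v₁ + (2)·v₂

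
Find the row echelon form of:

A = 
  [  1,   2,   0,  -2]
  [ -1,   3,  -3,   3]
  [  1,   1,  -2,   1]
Row operations:
R2 → R2 + (1)·R1
R3 → R3 - (1)·R1
R3 → R3 + (1/5)·R2

Resulting echelon form:
REF = 
  [    1,     2,     0,    -2]
  [    0,     5,    -3,     1]
  [    0,     0, -13/5,  16/5]

Rank = 3 (number of non-zero pivot rows).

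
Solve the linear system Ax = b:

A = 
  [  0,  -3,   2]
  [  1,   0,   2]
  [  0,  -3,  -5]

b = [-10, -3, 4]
Row reduce the augmented matrix [A|b]:
Swap R1 ↔ R2
R3 → R3 - (1)·R2
REF = 
  [  1,   0,   2,  -3]
  [  0,  -3,   2, -10]
  [  0,   0,  -7,  14]

Back-substitution:
x₃ = 14 / (-7) = -2
x₂ = (-10 - (2)(-2)) / (-3) = 2
x₁ = (-3 - (0)(2) - (2)(-2)) / 1 = 1

x = [1, 2, -2]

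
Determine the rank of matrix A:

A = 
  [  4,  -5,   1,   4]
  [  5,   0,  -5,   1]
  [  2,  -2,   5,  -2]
rank(A) = 3

Row reduce:
R2 → R2 - (5/4)·R1
R3 → R3 - (1/2)·R1
R3 → R3 - (2/25)·R2
REF = 
  [     4,     -5,      1,      4]
  [     0,   25/4,  -25/4,     -4]
  [     0,      0,      5, -92/25]
Pivot columns: 1, 2, 3 → 3 pivots.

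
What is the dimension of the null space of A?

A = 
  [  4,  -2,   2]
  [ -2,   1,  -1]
nullity(A) = 2

Row reduce:
R2 → R2 + (1/2)·R1
REF = 
  [  4,  -2,   2]
  [  0,   0,   0]
Pivot columns: 1 → 1 pivot.
rank(A) = 1, so nullity(A) = 3 - 1 = 2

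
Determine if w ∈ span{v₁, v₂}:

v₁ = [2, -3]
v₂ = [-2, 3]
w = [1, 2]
No

Form the augmented matrix and row-reduce:
[v₁|v₂|w] = 
  [  2,  -2,   1]
  [ -3,   3,   2]
R2 → R2 + (3/2)·R1
REF = 
  [  2,  -2,   1]
  [  0,   0, 7/2]

Row 2 reads [0 0 | 7/2], i.e. 0 = 7/2, so the system is inconsistent and w ∉ span{v₁, v₂}.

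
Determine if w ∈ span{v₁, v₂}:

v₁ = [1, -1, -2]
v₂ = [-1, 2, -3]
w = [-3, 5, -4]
Yes

Form the augmented matrix and row-reduce:
[v₁|v₂|w] = 
  [  1,  -1,  -3]
  [ -1,   2,   5]
  [ -2,  -3,  -4]
R2 → R2 + (1)·R1
R3 → R3 + (2)·R1
R3 → R3 + (5)·R2
REF = 
  [  1,  -1,  -3]
  [  0,   1,   2]
  [  0,   0,   0]

No row of the form [0 0 | nonzero], so the system is consistent. Back-substitution gives c₁ = -1, c₂ = 2: w = (-1)·v₁ + (2)·v₂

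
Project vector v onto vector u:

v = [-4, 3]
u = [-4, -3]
proj_u(v) = [-28/25, -21/25]

v·u = (-4)(-4) + (3)(-3) = 7
u·u = (-4)² + (-3)² = 25
proj_u(v) = (v·u / u·u) × u = (7/25) × u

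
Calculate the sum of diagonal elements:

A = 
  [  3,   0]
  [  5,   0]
3

tr(A) = 3 + 0 = 3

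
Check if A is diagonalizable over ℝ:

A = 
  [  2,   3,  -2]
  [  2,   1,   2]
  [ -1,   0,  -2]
Yes

Characteristic polynomial: det(λI - A) = λ³ - λ² - 12λ
The constant term is 0, so λ = 0 is a root: p(λ) = λ(λ² - λ - 12)
λ² - λ - 12 = (λ + 3)(λ - 4)
Eigenvalues: 0, 4, -3
λ=-3: alg. mult. = 1, geom. mult. = 3 - rank(A - (-3)I) = 3 - 2 = 1
λ=0: alg. mult. = 1, geom. mult. = 3 - rank(A - (0)I) = 3 - 2 = 1
λ=4: alg. mult. = 1, geom. mult. = 3 - rank(A - (4)I) = 3 - 2 = 1
Sum of geometric multiplicities equals n, so A has n independent eigenvectors.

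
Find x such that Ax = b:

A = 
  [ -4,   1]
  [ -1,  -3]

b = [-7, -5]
Row reduce the augmented matrix [A|b]:
R2 → R2 - (1/4)·R1
REF = 
  [   -4,     1,    -7]
  [    0, -13/4, -13/4]

Back-substitution:
x₂ = (-13/4) / (-13/4) = 1
x₁ = (-7 - (1)(1)) / (-4) = 2

x = [2, 1]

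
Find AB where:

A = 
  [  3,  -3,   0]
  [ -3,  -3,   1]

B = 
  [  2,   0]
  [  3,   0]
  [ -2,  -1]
AB = 
  [ -3,   0]
  [-17,  -1]

A is 2×3 and B is 3×2, so AB is 2×2. Each entry is (row of A)·(column of B):
AB[1,1] = (3)(2) + (-3)(3) + (0)(-2) = -3
AB[1,2] = (3)(0) + (-3)(0) + (0)(-1) = 0
AB[2,1] = (-3)(2) + (-3)(3) + (1)(-2) = -17
AB[2,2] = (-3)(0) + (-3)(0) + (1)(-1) = -1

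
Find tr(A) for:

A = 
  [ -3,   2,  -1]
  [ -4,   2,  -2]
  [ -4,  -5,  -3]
-4

tr(A) = -3 + 2 + -3 = -4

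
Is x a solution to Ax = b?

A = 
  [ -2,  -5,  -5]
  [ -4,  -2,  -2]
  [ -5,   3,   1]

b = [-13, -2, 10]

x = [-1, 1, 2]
Yes

Ax = [-13, -2, 10] = b ✓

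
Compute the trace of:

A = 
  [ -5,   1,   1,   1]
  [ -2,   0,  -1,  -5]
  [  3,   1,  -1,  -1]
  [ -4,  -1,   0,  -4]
-10

tr(A) = -5 + 0 + -1 + -4 = -10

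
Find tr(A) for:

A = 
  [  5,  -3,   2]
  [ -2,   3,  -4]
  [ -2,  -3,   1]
9

tr(A) = 5 + 3 + 1 = 9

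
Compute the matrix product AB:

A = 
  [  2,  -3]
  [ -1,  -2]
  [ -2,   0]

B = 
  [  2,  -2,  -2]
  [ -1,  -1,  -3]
AB = 
  [  7,  -1,   5]
  [  0,   4,   8]
  [ -4,   4,   4]

A is 3×2 and B is 2×3, so AB is 3×3. Each entry is (row of A)·(column of B):
AB[1,1] = (2)(2) + (-3)(-1) = 7
AB[1,2] = (2)(-2) + (-3)(-1) = -1
AB[1,3] = (2)(-2) + (-3)(-3) = 5
AB[2,1] = (-1)(2) + (-2)(-1) = 0
AB[2,2] = (-1)(-2) + (-2)(-1) = 4
AB[2,3] = (-1)(-2) + (-2)(-3) = 8
AB[3,1] = (-2)(2) + (0)(-1) = -4
AB[3,2] = (-2)(-2) + (0)(-1) = 4
AB[3,3] = (-2)(-2) + (0)(-3) = 4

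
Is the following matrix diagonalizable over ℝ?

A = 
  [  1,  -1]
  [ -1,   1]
Yes

tr(A) = 2, det(A) = 0
Characteristic polynomial: λ² - tr(A)λ + det(A) = λ² - 2λ
λ² - 2λ = λ(λ - 2)
Eigenvalues: 2, 0
λ=0: alg. mult. = 1, geom. mult. = 2 - rank(A - (0)I) = 2 - 1 = 1
λ=2: alg. mult. = 1, geom. mult. = 2 - rank(A - (2)I) = 2 - 1 = 1
Sum of geometric multiplicities equals n, so A has n independent eigenvectors.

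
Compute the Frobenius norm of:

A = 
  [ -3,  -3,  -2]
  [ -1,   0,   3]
||A||_F = 5.657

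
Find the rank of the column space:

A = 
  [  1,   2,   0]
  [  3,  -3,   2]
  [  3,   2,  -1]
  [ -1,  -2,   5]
Row reduce:
R2 → R2 - (3)·R1
R3 → R3 - (3)·R1
R4 → R4 + (1)·R1
R3 → R3 - (4/9)·R2
R4 → R4 + (45/17)·R3
REF = 
  [    1,     2,     0]
  [    0,    -9,     2]
  [    0,     0, -17/9]
  [    0,     0,     0]
Pivot columns: 1, 2, 3 → 3 pivots.
dim(Col(A)) = number of pivot columns = 3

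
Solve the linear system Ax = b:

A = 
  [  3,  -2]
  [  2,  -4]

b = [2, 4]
Row reduce the augmented matrix [A|b]:
R2 → R2 - (2/3)·R1
REF = 
  [   3,   -2,    2]
  [   0, -8/3,  8/3]

Back-substitution:
x₂ = (8/3) / (-8/3) = -1
x₁ = (2 - (-2)(-1)) / 3 = 0

x = [0, -1]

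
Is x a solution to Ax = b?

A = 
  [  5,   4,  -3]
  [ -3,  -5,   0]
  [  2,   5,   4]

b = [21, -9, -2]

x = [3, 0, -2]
Yes

Ax = [21, -9, -2] = b ✓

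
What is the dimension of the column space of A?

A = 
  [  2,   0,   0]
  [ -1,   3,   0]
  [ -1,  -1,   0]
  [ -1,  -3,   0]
Row reduce:
R2 → R2 + (1/2)·R1
R3 → R3 + (1/2)·R1
R4 → R4 + (1/2)·R1
R3 → R3 + (1/3)·R2
R4 → R4 + (1)·R2
REF = 
  [  2,   0,   0]
  [  0,   3,   0]
  [  0,   0,   0]
  [  0,   0,   0]
Pivot columns: 1, 2 → 2 pivots.
dim(Col(A)) = number of pivot columns = 2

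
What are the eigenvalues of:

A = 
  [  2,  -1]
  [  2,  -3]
λ = (-1 + √17)/2, (-1 - √17)/2  (≈ 1.562, -2.562)

tr(A) = -1, det(A) = -4
Characteristic polynomial: λ² - tr(A)λ + det(A) = λ² + λ - 4
λ² + λ - 4 = 0  ⇒  λ = (-1 ± √((1)² - 4·(-4)))/2 = (-1 ± √(17))/2
  = (-1 + √17)/2,  (-1 - √17)/2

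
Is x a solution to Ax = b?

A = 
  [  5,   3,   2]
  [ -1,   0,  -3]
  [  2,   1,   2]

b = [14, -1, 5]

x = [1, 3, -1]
No

Ax = [12, 2, 3] ≠ b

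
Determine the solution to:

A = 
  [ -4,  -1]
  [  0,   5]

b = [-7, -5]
x = [2, -1]

Row reduce the augmented matrix [A|b]:
(already in echelon form)
REF = 
  [ -4,  -1,  -7]
  [  0,   5,  -5]

Back-substitution:
x₂ = (-5) / 5 = -1
x₁ = (-7 - (-1)(-1)) / (-4) = 2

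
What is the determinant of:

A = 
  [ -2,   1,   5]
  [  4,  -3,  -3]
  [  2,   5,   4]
102

Cofactor expansion along row 1:
det(A) = (-2)·((-3)(4) - (-3)(5)) - (1)·((4)(4) - (-3)(2)) + (5)·((4)(5) - (-3)(2))
  = (-2)(3) - (1)(22) + (5)(26)
  = 102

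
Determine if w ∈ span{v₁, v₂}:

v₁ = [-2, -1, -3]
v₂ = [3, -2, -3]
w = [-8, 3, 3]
Yes

Form the augmented matrix and row-reduce:
[v₁|v₂|w] = 
  [ -2,   3,  -8]
  [ -1,  -2,   3]
  [ -3,  -3,   3]
R2 → R2 - (1/2)·R1
R3 → R3 - (3/2)·R1
R3 → R3 - (15/7)·R2
REF = 
  [  -2,    3,   -8]
  [   0, -7/2,    7]
  [   0,    0,    0]

No row of the form [0 0 | nonzero], so the system is consistent. Back-substitution gives c₁ = 1, c₂ = -2: w = (1)·v₁ + (-2)·v₂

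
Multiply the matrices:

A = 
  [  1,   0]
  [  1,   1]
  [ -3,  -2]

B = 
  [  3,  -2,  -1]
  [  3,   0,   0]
A is 3×2 and B is 2×3, so AB is 3×3. Each entry is (row of A)·(column of B):
AB[1,1] = (1)(3) + (0)(3) = 3
AB[1,2] = (1)(-2) + (0)(0) = -2
AB[1,3] = (1)(-1) + (0)(0) = -1
AB[2,1] = (1)(3) + (1)(3) = 6
AB[2,2] = (1)(-2) + (1)(0) = -2
AB[2,3] = (1)(-1) + (1)(0) = -1
AB[3,1] = (-3)(3) + (-2)(3) = -15
AB[3,2] = (-3)(-2) + (-2)(0) = 6
AB[3,3] = (-3)(-1) + (-2)(0) = 3

AB = 
  [  3,  -2,  -1]
  [  6,  -2,  -1]
  [-15,   6,   3]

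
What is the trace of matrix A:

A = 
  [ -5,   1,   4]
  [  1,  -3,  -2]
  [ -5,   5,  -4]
-12

tr(A) = -5 + -3 + -4 = -12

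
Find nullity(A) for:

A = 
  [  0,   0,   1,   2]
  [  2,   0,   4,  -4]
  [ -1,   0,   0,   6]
nullity(A) = 2

Row reduce:
Swap R1 ↔ R2
R3 → R3 + (1/2)·R1
R3 → R3 - (2)·R2
REF = 
  [  2,   0,   4,  -4]
  [  0,   0,   1,   2]
  [  0,   0,   0,   0]
Pivot columns: 1, 3 → 2 pivots.
rank(A) = 2, so nullity(A) = 4 - 2 = 2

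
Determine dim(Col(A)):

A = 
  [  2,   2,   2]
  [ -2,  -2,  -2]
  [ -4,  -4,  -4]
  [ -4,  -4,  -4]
dim(Col(A)) = 1

Row reduce:
R2 → R2 + (1)·R1
R3 → R3 + (2)·R1
R4 → R4 + (2)·R1
REF = 
  [  2,   2,   2]
  [  0,   0,   0]
  [  0,   0,   0]
  [  0,   0,   0]
Pivot columns: 1 → 1 pivot.
dim(Col(A)) = number of pivot columns = 1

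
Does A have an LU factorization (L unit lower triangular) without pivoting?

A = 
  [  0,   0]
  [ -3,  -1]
No.
A[1,1] = 0 but A[2,1] = -3 ≠ 0. Any LU with L unit lower triangular has (LU)[1,1] = U[1,1] and (LU)[2,1] = L[2,1]·U[1,1]; matching A forces U[1,1] = 0, which then forces (LU)[2,1] = 0 ≠ -3. A row swap (pivoting) is required.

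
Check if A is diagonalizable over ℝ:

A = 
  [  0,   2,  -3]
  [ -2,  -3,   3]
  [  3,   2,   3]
No

Characteristic polynomial: det(λI - A) = λ³ - 2λ - 15
By the rational root theorem any rational root is an integer dividing 15; none of those is a root, so p(λ) has no rational roots and hence (being an irreducible cubic) no repeated roots.
Discriminant of the cubic: Δ = -6043
Δ < 0 ⇒ one real eigenvalue and a complex-conjugate pair: λ ≈ 2.736, -1.368 + 1.901i, -1.368 - 1.901i
Has complex eigenvalues (not diagonalizable over ℝ).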